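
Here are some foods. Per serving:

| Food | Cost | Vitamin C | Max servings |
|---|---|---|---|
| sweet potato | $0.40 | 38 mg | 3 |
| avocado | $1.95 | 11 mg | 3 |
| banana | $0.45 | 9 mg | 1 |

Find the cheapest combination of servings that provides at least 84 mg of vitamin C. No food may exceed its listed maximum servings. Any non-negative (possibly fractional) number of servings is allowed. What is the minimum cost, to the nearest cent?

Cost per mg of vitamin C: sweet potato $0.0105, banana $0.0500, avocado $0.1773.
Take 2.211 servings of sweet potato: +84.0 mg vitamin C for $0.88 (total $0.88, still need 0.0 mg).
Filling from the cheapest source first is optimal under one linear minimum: $0.88.

$0.88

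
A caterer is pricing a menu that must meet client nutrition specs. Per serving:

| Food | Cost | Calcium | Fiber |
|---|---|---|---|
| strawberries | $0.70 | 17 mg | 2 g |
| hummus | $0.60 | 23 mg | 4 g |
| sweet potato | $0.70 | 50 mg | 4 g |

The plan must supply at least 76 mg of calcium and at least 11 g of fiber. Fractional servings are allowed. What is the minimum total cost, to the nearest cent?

A basic optimal solution has at most two foods positive. Try each food alone and each pair with both targets met exactly.
strawberries only: max(76/17, 11/2) = 5.5 servings → $3.85.
hummus only: max(76/23, 11/4) = 3.304 servings → $1.98.
sweet potato only: max(76/50, 11/4) = 2.75 servings → $1.93.
strawberries + hummus with both tight: 2.318 servings and 1.591 servings → $2.58.
strawberries + sweet potato: intersection lies outside the first quadrant.
hummus + sweet potato with both tight: 2.278 servings and 0.4722 servings → $1.70.
Cheapest feasible corner: $1.70.

$1.70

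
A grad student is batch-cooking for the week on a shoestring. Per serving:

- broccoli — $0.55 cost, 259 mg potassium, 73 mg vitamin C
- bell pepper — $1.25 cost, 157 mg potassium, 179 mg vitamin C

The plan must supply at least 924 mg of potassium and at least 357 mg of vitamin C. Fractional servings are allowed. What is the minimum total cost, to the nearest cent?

This is a tiny linear program; its minimum lies at a vertex of the feasible set. List the vertices and price them.
broccoli only: max(924/259, 357/73) = 4.89 servings → $2.69.
bell pepper only: max(924/157, 357/179) = 5.885 servings → $7.36.
broccoli + bell pepper with both tight: 3.133 servings and 0.7166 servings → $2.62.
Cheapest feasible corner: $2.62.

$2.62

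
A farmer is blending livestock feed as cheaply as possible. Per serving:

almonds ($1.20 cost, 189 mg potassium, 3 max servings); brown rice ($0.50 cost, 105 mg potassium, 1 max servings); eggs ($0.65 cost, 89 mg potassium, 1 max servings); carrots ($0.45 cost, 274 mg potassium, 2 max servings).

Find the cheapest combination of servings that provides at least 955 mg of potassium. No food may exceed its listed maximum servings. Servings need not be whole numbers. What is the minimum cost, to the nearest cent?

Cost per mg of potassium: carrots $0.0016, brown rice $0.0048, almonds $0.0063, eggs $0.0073.
Take 2 servings of carrots: +548.0 mg potassium for $0.90 (total $0.90, still need 407.0 mg).
Take 1 serving of brown rice: +105.0 mg potassium for $0.50 (total $1.40, still need 302.0 mg).
Take 1.598 servings of almonds: +302.0 mg potassium for $1.92 (total $3.32, still need 0.0 mg).
Greedy by cheapest-per-mg is optimal for a single linear constraint, so the minimum cost is $3.32.

$3.32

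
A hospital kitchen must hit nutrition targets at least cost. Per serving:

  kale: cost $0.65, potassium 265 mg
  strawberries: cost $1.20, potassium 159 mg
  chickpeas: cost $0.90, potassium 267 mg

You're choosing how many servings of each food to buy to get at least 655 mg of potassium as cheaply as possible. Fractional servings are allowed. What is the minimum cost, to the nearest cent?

Cost per mg of potassium: kale $0.0025, chickpeas $0.0034, strawberries $0.0075.
With no serving limits, use only kale: 655 mg / 265 mg = 2.472 servings × $0.65 = $1.61.

$1.61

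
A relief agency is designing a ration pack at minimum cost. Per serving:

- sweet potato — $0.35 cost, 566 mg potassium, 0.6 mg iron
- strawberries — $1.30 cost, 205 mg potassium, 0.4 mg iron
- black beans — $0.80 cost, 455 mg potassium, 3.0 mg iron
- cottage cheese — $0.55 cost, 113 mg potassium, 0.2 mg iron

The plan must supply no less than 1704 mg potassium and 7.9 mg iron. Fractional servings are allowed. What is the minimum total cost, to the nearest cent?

With two linear requirements the optimum uses one or two foods; enumerate the corners.
sweet potato only: max(1704/566, 7.9/0.6) = 13.17 servings → $4.61.
strawberries only: max(1704/205, 7.9/0.4) = 19.75 servings → $25.68.
black beans only: max(1704/455, 7.9/3.0) = 3.745 servings → $3.00.
cottage cheese only: max(1704/113, 7.9/0.2) = 39.5 servings → $21.73.
sweet potato + strawberries with both targets exact would need a negative amount; discard.
sweet potato + black beans with both tight: 1.065 servings and 2.42 servings → $2.31.
sweet potato + cottage cheese: the both-tight solution has a negative serving — not a feasible corner.
strawberries + black beans with both tight: 3.505 servings and 2.166 servings → $6.29.
strawberries + cottage cheese with both targets exact would need a negative amount; discard.
black beans + cottage cheese with both tight: 2.225 servings and 6.119 servings → $5.15.
Cheapest feasible corner: $2.31.

$2.31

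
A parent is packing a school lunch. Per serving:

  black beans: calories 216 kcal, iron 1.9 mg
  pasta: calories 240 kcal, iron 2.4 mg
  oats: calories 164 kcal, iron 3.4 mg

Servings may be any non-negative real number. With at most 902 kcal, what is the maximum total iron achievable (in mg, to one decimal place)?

Iron per kcal: oats 0.02073, pasta 0.01, black beans 0.008796.
With no serving limits, spend the whole calories allowance on oats: 902 kcal / 164 kcal × 3.4 mg = 18.7 mg.

18.7 mg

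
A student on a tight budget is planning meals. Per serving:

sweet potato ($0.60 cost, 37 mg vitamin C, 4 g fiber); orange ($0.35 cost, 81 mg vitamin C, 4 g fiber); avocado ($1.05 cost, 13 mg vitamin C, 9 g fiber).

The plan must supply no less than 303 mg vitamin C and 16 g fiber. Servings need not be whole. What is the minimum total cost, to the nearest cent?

$1.40

At the optimum either one food covers both requirements or two foods hit both targets exactly; no other combination can be cheaper.
sweet potato only: max(303/37, 16/4) = 8.189 servings → $4.91.
orange only: max(303/81, 16/4) = 4 servings → $1.40.
avocado only: max(303/13, 16/9) = 23.31 servings → $24.47.
sweet potato + orange with both tight: 0.4773 servings and 3.523 servings → $1.52.
sweet potato + avocado: the both-tight solution has a negative serving — not a feasible corner.
orange + avocado with both tight: 3.721 servings and 0.1241 servings → $1.43.
So the least-cost plan costs $1.40.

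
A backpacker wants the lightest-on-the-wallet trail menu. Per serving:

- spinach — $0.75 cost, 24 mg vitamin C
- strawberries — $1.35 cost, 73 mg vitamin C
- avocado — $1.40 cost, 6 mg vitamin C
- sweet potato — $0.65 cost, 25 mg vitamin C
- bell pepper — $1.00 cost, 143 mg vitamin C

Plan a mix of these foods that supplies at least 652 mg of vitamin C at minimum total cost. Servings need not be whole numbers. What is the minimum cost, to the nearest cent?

Cost per mg of vitamin C: bell pepper $0.0070, strawberries $0.0185, sweet potato $0.0260, spinach $0.0312, avocado $0.2333.
With no serving limits, use only bell pepper: 652 mg / 143 mg = 4.559 servings × $1.00 = $4.56.

$4.56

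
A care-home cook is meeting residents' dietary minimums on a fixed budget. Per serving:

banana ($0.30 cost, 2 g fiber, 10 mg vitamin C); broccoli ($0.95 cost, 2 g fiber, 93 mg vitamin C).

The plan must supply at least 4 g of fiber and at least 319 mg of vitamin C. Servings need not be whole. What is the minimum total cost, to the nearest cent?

$3.26

An LP optimum is at a vertex; with two nutrient constraints at most two foods are used. Check each candidate.
banana only: max(4/2, 319/10) = 31.9 servings → $9.57.
broccoli only: max(4/2, 319/93) = 3.43 servings → $3.26.
banana + broccoli with both targets exact would need a negative amount; discard.
The minimum over all feasible corners is $3.26.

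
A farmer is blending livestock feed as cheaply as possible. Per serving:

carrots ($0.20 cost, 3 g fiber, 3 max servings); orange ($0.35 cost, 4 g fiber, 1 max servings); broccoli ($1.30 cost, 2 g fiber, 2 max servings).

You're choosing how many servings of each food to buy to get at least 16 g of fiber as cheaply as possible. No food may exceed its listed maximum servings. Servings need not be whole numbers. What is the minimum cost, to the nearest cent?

$2.90

Cost per g of fiber: carrots $0.0667, orange $0.0875, broccoli $0.6500.
Take 3 servings of carrots: +9.0 g fiber for $0.60 (total $0.60, still need 7.0 g).
Take 1 serving of orange: +4.0 g fiber for $0.35 (total $0.95, still need 3.0 g).
Take 1.5 servings of broccoli: +3.0 g fiber for $1.95 (total $2.90, still need 0.0 g).
Greedy by cheapest-per-g is optimal for a single linear constraint, so the minimum cost is $2.90.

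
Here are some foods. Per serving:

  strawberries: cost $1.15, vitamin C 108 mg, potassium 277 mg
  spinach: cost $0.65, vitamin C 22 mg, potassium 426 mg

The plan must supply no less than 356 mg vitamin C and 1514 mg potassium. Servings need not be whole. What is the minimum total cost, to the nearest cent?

$4.47

The cheapest plan sits at a corner of the feasible region — with two constraints it uses at most two foods.
strawberries only: max(356/108, 1514/277) = 5.466 servings → $6.29.
spinach only: max(356/22, 1514/426) = 16.18 servings → $10.52.
strawberries + spinach with both tight: 2.965 servings and 1.626 servings → $4.47.
Cheapest feasible corner: $4.47.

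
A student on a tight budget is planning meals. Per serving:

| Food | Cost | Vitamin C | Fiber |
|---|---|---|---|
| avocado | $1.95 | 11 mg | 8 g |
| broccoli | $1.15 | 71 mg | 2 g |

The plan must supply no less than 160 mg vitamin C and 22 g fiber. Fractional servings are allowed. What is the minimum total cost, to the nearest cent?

With two linear requirements the optimum uses one or two foods; enumerate the corners.
avocado only: max(160/11, 22/8) = 14.55 servings → $28.36.
broccoli only: max(160/71, 22/2) = 11 servings → $12.65.
avocado + broccoli with both tight: 2.275 servings and 1.901 servings → $6.62.
The minimum over all feasible corners is $6.62.

$6.62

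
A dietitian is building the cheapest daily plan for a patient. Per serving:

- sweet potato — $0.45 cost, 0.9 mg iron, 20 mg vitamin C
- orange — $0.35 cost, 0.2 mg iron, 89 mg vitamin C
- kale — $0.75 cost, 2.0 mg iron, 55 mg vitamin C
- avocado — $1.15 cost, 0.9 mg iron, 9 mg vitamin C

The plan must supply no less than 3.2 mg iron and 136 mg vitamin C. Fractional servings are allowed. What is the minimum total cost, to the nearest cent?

$1.36

Compare the cost at each extreme point of the feasible region.
sweet potato only: max(3.2/0.9, 136/20) = 6.8 servings → $3.06.
orange only: max(3.2/0.2, 136/89) = 16 servings → $5.60.
kale only: max(3.2/2.0, 136/55) = 2.473 servings → $1.85.
avocado only: max(3.2/0.9, 136/9) = 15.11 servings → $17.38.
sweet potato + orange with both tight: 3.385 servings and 0.7674 servings → $1.79.
sweet potato + kale with both targets exact would need a negative amount; discard.
sweet potato + avocado: the both-tight solution has a negative serving — not a feasible corner.
orange + kale with both tight: 0.5749 servings and 1.543 servings → $1.36.
orange + avocado with both tight: 1.195 servings and 3.29 servings → $4.20.
kale + avocado with both targets exact would need a negative amount; discard.
So the least-cost plan costs $1.36.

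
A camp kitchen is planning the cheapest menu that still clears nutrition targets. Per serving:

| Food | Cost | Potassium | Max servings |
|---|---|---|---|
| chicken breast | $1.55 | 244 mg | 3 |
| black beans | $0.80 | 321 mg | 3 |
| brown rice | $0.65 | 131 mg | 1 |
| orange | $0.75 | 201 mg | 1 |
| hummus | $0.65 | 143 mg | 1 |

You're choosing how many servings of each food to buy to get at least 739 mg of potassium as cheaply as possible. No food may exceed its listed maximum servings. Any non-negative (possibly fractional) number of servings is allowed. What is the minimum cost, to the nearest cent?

Cost per mg of potassium: black beans $0.0025, orange $0.0037, hummus $0.0045, brown rice $0.0050, chicken breast $0.0064.
Take 2.302 servings of black beans: +739.0 mg potassium for $1.84 (total $1.84, still need 0.0 mg).
Greedy by cheapest-per-mg is optimal for a single linear constraint, so the minimum cost is $1.84.

$1.84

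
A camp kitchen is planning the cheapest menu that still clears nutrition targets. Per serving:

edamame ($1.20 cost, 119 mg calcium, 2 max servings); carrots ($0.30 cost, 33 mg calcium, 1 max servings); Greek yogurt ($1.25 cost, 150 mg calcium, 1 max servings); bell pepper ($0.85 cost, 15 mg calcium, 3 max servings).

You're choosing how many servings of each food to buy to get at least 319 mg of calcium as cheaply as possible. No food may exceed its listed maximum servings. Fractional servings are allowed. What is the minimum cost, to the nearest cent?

Cost per mg of calcium: Greek yogurt $0.0083, carrots $0.0091, edamame $0.0101, bell pepper $0.0567.
Take 1 serving of Greek yogurt: +150.0 mg calcium for $1.25 (total $1.25, still need 169.0 mg).
Take 1 serving of carrots: +33.0 mg calcium for $0.30 (total $1.55, still need 136.0 mg).
Take 1.143 servings of edamame: +136.0 mg calcium for $1.37 (total $2.92, still need 0.0 mg).
Filling from the cheapest source first is optimal under one linear minimum: $2.92.

$2.92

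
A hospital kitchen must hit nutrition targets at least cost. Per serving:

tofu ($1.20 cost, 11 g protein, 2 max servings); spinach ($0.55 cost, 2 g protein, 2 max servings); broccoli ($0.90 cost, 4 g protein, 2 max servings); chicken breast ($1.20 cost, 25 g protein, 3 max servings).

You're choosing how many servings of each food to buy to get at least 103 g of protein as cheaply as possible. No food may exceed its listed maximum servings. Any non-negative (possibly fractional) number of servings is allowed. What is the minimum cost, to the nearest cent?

Cost per g of protein: chicken breast $0.0480, tofu $0.1091, broccoli $0.2250, spinach $0.2750.
Take 3 servings of chicken breast: +75.0 g protein for $3.60 (total $3.60, still need 28.0 g).
Take 2 servings of tofu: +22.0 g protein for $2.40 (total $6.00, still need 6.0 g).
Take 1.5 servings of broccoli: +6.0 g protein for $1.35 (total $7.35, still need 0.0 g).
Filling from the cheapest source first is optimal under one linear minimum: $7.35.

$7.35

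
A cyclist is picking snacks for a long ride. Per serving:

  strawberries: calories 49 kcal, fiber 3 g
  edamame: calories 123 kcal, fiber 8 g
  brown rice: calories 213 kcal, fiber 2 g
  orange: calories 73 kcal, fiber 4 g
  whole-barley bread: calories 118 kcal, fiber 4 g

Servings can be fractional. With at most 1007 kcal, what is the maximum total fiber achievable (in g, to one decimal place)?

Fiber per kcal: edamame 0.06504, strawberries 0.06122, orange 0.05479, whole-barley bread 0.0339, brown rice 0.00939.
With no serving limits, spend the whole calories allowance on edamame: 1007 kcal / 123 kcal × 8 g = 65.5 g.

65.5 g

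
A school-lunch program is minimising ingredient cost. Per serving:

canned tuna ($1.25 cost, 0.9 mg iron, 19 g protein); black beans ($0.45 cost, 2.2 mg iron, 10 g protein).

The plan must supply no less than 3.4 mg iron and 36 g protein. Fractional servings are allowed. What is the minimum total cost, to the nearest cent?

$1.62

Compare the cost at each extreme point of the feasible region.
canned tuna only: max(3.4/0.9, 36/19) = 3.778 servings → $4.72.
black beans only: max(3.4/2.2, 36/10) = 3.6 servings → $1.62.
canned tuna + black beans with both tight: 1.378 servings and 0.9817 servings → $2.16.
The minimum over all feasible corners is $1.62.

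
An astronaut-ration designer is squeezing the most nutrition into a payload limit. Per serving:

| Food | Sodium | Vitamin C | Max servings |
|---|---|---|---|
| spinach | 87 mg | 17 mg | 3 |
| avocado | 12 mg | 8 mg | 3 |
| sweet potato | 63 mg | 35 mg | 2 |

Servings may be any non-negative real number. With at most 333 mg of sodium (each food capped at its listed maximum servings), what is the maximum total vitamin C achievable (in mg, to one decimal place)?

127.4 mg

Vitamin C per mg sodium: avocado 0.6667, sweet potato 0.5556, spinach 0.1954.
Take 3 servings of avocado: uses 36 mg sodium, +24.0 mg vitamin C (running total 24.0 mg).
Take 2 servings of sweet potato: uses 126 mg sodium, +70.0 mg vitamin C (running total 94.0 mg).
Take 1.966 servings of spinach: uses 171 mg sodium, +33.4 mg vitamin C (running total 127.4 mg).
Greedy by best ratio exhausts the sodium allowance optimally: 127.4 mg.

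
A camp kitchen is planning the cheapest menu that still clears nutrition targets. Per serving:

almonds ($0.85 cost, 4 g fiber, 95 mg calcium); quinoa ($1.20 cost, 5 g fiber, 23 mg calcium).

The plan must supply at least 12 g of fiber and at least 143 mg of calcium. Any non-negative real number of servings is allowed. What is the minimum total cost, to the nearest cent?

At the optimum either one food covers both requirements or two foods hit both targets exactly; no other combination can be cheaper.
almonds only: max(12/4, 143/95) = 3 servings → $2.55.
quinoa only: max(12/5, 143/23) = 6.217 servings → $7.46.
almonds + quinoa with both tight: 1.146 servings and 1.483 servings → $2.75.
Cheapest feasible corner: $2.55.

$2.55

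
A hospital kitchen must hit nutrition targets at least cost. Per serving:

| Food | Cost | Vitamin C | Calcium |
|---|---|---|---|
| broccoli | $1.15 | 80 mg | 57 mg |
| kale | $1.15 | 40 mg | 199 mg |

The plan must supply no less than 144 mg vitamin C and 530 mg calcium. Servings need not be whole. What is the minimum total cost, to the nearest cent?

This is a tiny linear program; its minimum lies at a vertex of the feasible set. List the vertices and price them.
broccoli only: max(144/80, 530/57) = 9.298 servings → $10.69.
kale only: max(144/40, 530/199) = 3.6 servings → $4.14.
broccoli + kale with both tight: 0.5466 servings and 2.507 servings → $3.51.
Cheapest feasible corner: $3.51.

$3.51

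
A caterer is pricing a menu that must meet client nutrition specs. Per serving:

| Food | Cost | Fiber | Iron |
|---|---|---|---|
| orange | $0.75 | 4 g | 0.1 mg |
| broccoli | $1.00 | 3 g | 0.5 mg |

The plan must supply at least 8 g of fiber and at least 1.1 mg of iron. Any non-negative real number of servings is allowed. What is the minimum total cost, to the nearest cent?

orange only: max(8/4, 1.1/0.1) = 11 servings → $8.25.
broccoli only: max(8/3, 1.1/0.5) = 2.667 servings → $2.67.
orange + broccoli with both tight: 0.4118 servings and 2.118 servings → $2.43.
Cheapest feasible corner: $2.43.

$2.43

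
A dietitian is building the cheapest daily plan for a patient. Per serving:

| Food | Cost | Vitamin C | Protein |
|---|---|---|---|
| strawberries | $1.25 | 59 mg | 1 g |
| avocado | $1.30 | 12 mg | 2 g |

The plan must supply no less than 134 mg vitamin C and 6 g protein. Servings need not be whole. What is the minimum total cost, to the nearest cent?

$5.01

strawberries only: max(134/59, 6/1) = 6 servings → $7.50.
avocado only: max(134/12, 6/2) = 11.17 servings → $14.52.
strawberries + avocado with both tight: 1.849 servings and 2.075 servings → $5.01.
The minimum over all feasible corners is $5.01.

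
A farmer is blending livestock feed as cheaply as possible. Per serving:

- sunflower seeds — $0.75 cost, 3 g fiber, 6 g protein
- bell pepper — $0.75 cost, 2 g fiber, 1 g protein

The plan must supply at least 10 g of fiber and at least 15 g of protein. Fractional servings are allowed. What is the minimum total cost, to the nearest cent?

$2.50

Minimising a linear cost over {fiber ≥ 10, protein ≥ 15, servings ≥ 0} — the optimum is at a vertex, using one or two foods.
sunflower seeds only: max(10/3, 15/6) = 3.333 servings → $2.50.
bell pepper only: max(10/2, 15/1) = 15 servings → $11.25.
sunflower seeds + bell pepper with both tight: 2.222 servings and 1.667 servings → $2.92.
Cheapest feasible corner: $2.50.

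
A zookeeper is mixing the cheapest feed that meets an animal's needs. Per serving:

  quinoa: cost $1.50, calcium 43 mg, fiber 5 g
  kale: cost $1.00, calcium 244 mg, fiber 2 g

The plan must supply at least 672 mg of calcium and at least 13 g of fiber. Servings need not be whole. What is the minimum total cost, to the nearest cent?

$4.89

An LP optimum is at a vertex; with two nutrient constraints at most two foods are used. Check each candidate.
quinoa only: max(672/43, 13/5) = 15.63 servings → $23.44.
kale only: max(672/244, 13/2) = 6.5 servings → $6.50.
quinoa + kale with both tight: 1.612 servings and 2.47 servings → $4.89.
So the least-cost plan costs $4.89.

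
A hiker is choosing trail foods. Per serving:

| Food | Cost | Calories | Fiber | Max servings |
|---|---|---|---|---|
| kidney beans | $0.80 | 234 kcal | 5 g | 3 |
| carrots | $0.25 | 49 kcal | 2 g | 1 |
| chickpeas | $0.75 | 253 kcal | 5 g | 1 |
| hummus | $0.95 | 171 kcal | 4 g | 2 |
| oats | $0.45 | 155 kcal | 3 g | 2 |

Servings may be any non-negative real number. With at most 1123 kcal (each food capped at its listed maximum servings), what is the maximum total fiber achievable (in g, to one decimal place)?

25.6 g

Fiber per kcal: carrots 0.04082, hummus 0.02339, kidney beans 0.02137, chickpeas 0.01976, oats 0.01935.
Take 1 serving of carrots: uses 49 kcal, +2.0 g fiber (running total 2.0 g).
Take 2 servings of hummus: uses 342 kcal, +8.0 g fiber (running total 10.0 g).
Take 3 servings of kidney beans: uses 702 kcal, +15.0 g fiber (running total 25.0 g).
Take 0.1186 servings of chickpeas: uses 30 kcal, +0.6 g fiber (running total 25.6 g).
Filling greedily by fiber-per-kcal is optimal for one linear limit, giving 25.6 g.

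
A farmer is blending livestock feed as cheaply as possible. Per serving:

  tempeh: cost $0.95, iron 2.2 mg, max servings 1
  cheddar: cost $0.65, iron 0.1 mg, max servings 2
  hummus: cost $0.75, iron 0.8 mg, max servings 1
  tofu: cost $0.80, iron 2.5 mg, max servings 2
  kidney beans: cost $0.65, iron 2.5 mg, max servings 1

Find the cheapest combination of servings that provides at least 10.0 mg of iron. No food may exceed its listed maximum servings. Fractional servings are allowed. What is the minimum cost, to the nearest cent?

$3.48

Cost per mg of iron: kidney beans $0.2600, tofu $0.3200, tempeh $0.4318, hummus $0.9375, cheddar $6.5000.
Take 1 serving of kidney beans: +2.5 mg iron for $0.65 (total $0.65, still need 7.5 mg).
Take 2 servings of tofu: +5.0 mg iron for $1.60 (total $2.25, still need 2.5 mg).
Take 1 serving of tempeh: +2.2 mg iron for $0.95 (total $3.20, still need 0.3 mg).
Take 0.375 servings of hummus: +0.3 mg iron for $0.28 (total $3.48, still need 0.0 mg).
Greedy by cheapest-per-mg is optimal for a single linear constraint, so the minimum cost is $3.48.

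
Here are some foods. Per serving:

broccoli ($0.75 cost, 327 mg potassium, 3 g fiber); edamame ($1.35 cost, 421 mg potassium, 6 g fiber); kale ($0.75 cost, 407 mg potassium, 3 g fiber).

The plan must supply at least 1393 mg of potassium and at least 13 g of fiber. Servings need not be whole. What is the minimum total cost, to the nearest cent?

$3.11

An LP optimum is at a vertex; with two nutrient constraints at most two foods are used. Check each candidate.
broccoli only: max(1393/327, 13/3) = 4.333 servings → $3.25.
edamame only: max(1393/421, 13/6) = 3.309 servings → $4.47.
kale only: max(1393/407, 13/3) = 4.333 servings → $3.25.
broccoli + edamame with both tight: 4.127 servings and 0.103 servings → $3.23.
broccoli + kale: intersection lies outside the first quadrant.
edamame + kale with both tight: 0.9432 servings and 2.447 servings → $3.11.
Cheapest feasible corner: $3.11.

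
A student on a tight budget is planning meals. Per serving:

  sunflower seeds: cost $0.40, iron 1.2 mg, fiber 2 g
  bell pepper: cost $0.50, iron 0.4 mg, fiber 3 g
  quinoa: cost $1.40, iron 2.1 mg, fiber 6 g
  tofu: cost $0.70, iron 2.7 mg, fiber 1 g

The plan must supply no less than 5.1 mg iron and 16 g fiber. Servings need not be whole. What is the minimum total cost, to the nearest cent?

$2.88

A basic optimal solution has at most two foods positive. Try each food alone and each pair with both targets met exactly.
sunflower seeds only: max(5.1/1.2, 16/2) = 8 servings → $3.20.
bell pepper only: max(5.1/0.4, 16/3) = 12.75 servings → $6.38.
quinoa only: max(5.1/2.1, 16/6) = 2.667 servings → $3.73.
tofu only: max(5.1/2.7, 16/1) = 16 servings → $11.20.
sunflower seeds + bell pepper with both tight: 3.179 servings and 3.214 servings → $2.88.
sunflower seeds + quinoa with both targets exact would need a negative amount; discard.
sunflower seeds + tofu: the both-tight solution has a negative serving — not a feasible corner.
bell pepper + quinoa with both tight: 0.7692 servings and 2.282 servings → $3.58.
bell pepper + tofu with both tight: 4.948 servings and 1.156 servings → $3.28.
quinoa + tofu with both targets exact would need a negative amount; discard.
Cheapest feasible corner: $2.88.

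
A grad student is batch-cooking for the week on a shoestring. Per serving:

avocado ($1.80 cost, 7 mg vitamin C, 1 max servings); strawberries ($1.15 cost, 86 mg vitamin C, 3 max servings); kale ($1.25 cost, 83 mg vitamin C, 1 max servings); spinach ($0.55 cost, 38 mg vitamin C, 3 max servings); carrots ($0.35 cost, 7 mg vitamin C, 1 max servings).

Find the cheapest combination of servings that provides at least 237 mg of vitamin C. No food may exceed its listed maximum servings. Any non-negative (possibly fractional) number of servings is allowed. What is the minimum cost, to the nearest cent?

$3.17

Cost per mg of vitamin C: strawberries $0.0134, spinach $0.0145, kale $0.0151, carrots $0.0500, avocado $0.2571.
Take 2.756 servings of strawberries: +237.0 mg vitamin C for $3.17 (total $3.17, still need 0.0 mg).
Filling from the cheapest source first is optimal under one linear minimum: $3.17.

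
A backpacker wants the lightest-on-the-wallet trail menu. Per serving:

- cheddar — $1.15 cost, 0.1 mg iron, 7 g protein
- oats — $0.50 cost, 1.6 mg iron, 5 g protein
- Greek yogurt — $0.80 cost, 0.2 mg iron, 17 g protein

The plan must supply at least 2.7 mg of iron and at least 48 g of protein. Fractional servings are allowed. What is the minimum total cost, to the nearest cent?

$2.63

Minimising a linear cost over {iron ≥ 2.7, protein ≥ 48, servings ≥ 0} — the optimum is at a vertex, using one or two foods.
cheddar only: max(2.7/0.1, 48/7) = 27 servings → $31.05.
oats only: max(2.7/1.6, 48/5) = 9.6 servings → $4.80.
Greek yogurt only: max(2.7/0.2, 48/17) = 13.5 servings → $10.80.
cheddar + oats with both tight: 5.916 servings and 1.318 servings → $7.46.
cheddar + Greek yogurt with both targets exact would need a negative amount; discard.
oats + Greek yogurt with both tight: 1.385 servings and 2.416 servings → $2.63.
The minimum over all feasible corners is $2.63.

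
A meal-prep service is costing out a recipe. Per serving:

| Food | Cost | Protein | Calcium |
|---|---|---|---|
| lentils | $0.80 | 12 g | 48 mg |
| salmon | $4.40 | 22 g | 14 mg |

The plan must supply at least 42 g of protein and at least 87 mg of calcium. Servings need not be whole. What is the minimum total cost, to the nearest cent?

With two linear requirements the optimum uses one or two foods; enumerate the corners.
lentils only: max(42/12, 87/48) = 3.5 servings → $2.80.
salmon only: max(42/22, 87/14) = 6.214 servings → $27.34.
lentils + salmon with both tight: 1.493 servings and 1.095 servings → $6.01.
The minimum over all feasible corners is $2.80.

$2.80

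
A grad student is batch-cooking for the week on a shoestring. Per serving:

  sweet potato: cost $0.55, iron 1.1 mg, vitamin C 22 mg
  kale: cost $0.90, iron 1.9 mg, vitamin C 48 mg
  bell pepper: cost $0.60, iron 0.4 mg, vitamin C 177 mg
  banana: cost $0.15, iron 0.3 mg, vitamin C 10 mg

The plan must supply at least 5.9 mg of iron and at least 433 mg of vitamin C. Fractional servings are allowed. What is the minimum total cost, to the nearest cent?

$3.49

With two linear requirements the optimum uses one or two foods; enumerate the corners.
sweet potato only: max(5.9/1.1, 433/22) = 19.68 servings → $10.82.
kale only: max(5.9/1.9, 433/48) = 9.021 servings → $8.12.
bell pepper only: max(5.9/0.4, 433/177) = 14.75 servings → $8.85.
banana only: max(5.9/0.3, 433/10) = 43.3 servings → $6.50.
sweet potato + kale: intersection lies outside the first quadrant.
sweet potato + bell pepper with both tight: 4.686 servings and 1.864 servings → $3.70.
sweet potato + banana: the both-tight solution has a negative serving — not a feasible corner.
kale + bell pepper with both tight: 2.747 servings and 1.701 servings → $3.49.
kale + banana: the both-tight solution has a negative serving — not a feasible corner.
bell pepper + banana with both tight: 1.444 servings and 17.74 servings → $3.53.
Cheapest feasible corner: $3.49.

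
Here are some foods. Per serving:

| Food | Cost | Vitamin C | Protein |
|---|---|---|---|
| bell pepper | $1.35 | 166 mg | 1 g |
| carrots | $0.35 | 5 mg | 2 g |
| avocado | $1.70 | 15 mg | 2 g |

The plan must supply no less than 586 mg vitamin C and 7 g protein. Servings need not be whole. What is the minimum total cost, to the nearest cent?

$5.31

With two linear requirements the optimum uses one or two foods; enumerate the corners.
bell pepper only: max(586/166, 7/1) = 7 servings → $9.45.
carrots only: max(586/5, 7/2) = 117.2 servings → $41.02.
avocado only: max(586/15, 7/2) = 39.07 servings → $66.41.
bell pepper + carrots with both tight: 3.477 servings and 1.761 servings → $5.31.
bell pepper + avocado with both tight: 3.366 servings and 1.817 servings → $7.63.
carrots + avocado: intersection lies outside the first quadrant.
The minimum over all feasible corners is $5.31.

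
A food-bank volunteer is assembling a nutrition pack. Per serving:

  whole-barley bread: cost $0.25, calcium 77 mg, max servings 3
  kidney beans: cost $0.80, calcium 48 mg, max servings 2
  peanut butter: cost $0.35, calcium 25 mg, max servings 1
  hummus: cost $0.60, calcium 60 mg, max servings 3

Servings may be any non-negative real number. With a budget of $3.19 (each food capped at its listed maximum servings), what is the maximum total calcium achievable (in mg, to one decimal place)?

453.4 mg

Calcium per dollar: whole-barley bread 308, hummus 100, peanut butter 71.43, kidney beans 60.
Take 3 servings of whole-barley bread: spends $0.75, +231.0 mg calcium (running total 231.0 mg).
Take 3 servings of hummus: spends $1.80, +180.0 mg calcium (running total 411.0 mg).
Take 1 serving of peanut butter: spends $0.35, +25.0 mg calcium (running total 436.0 mg).
Take 0.3625 servings of kidney beans: spends $0.29, +17.4 mg calcium (running total 453.4 mg).
Filling greedily by calcium-per-dollar is optimal for one linear limit, giving 453.4 mg.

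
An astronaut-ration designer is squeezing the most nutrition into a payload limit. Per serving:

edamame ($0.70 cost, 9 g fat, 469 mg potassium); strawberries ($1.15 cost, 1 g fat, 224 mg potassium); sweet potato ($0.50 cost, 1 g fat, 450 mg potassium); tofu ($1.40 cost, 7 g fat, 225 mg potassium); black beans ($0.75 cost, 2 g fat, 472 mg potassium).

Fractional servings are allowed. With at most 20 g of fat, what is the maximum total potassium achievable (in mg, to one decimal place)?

9000.0 mg

Potassium per g fat: sweet potato 450, black beans 236, strawberries 224, edamame 52.11, tofu 32.14.
With no serving limits, spend the whole fat allowance on sweet potato: 20 g / 1 g × 450 mg = 9000.0 mg.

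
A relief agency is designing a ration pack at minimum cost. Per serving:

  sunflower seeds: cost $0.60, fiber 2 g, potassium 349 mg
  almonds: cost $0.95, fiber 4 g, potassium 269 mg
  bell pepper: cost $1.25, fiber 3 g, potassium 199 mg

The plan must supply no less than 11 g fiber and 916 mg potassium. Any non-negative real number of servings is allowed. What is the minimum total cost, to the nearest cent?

$2.72

sunflower seeds only: max(11/2, 916/349) = 5.5 servings → $3.30.
almonds only: max(11/4, 916/269) = 3.405 servings → $3.23.
bell pepper only: max(11/3, 916/199) = 4.603 servings → $5.75.
sunflower seeds + almonds with both tight: 0.8217 servings and 2.339 servings → $2.72.
sunflower seeds + bell pepper with both tight: 0.8613 servings and 3.092 servings → $4.38.
almonds + bell pepper with both targets exact would need a negative amount; discard.
Cheapest feasible corner: $2.72.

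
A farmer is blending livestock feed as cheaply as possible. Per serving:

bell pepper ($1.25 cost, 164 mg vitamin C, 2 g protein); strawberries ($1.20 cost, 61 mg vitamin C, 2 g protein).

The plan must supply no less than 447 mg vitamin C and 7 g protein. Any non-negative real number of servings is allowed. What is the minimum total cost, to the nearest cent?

bell pepper only: max(447/164, 7/2) = 3.5 servings → $4.38.
strawberries only: max(447/61, 7/2) = 7.328 servings → $8.79.
bell pepper + strawberries with both tight: 2.267 servings and 1.233 servings → $4.31.
Cheapest feasible corner: $4.31.

$4.31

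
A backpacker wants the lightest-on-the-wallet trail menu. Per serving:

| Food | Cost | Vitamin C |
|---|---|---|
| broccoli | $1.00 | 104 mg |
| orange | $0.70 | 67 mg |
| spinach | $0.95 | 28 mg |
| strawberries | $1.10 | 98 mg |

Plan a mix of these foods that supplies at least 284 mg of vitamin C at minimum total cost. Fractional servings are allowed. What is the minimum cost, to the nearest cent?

$2.73

Cost per mg of vitamin C: broccoli $0.0096, orange $0.0104, strawberries $0.0112, spinach $0.0339.
With no serving limits, use only broccoli: 284 mg / 104 mg = 2.731 servings × $1.00 = $2.73.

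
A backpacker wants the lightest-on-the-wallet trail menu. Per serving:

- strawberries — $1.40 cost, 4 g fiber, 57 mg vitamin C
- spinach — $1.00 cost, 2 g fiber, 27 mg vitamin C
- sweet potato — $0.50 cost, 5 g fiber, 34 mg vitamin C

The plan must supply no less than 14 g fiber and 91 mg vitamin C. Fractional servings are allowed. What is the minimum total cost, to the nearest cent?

$1.40

Minimising a linear cost over {fiber ≥ 14, vitamin C ≥ 91, servings ≥ 0} — the optimum is at a vertex, using one or two foods.
strawberries only: max(14/4, 91/57) = 3.5 servings → $4.90.
spinach only: max(14/2, 91/27) = 7 servings → $7.00.
sweet potato only: max(14/5, 91/34) = 2.8 servings → $1.40.
strawberries + spinach: the both-tight solution has a negative serving — not a feasible corner.
strawberries + sweet potato: intersection lies outside the first quadrant.
spinach + sweet potato: intersection lies outside the first quadrant.
The minimum over all feasible corners is $1.40.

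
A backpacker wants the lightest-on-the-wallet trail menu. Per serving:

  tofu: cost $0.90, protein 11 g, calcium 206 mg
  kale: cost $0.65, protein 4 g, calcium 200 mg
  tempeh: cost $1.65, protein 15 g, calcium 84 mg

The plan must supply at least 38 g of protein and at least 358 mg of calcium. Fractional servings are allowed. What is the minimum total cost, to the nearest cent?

With two linear requirements the optimum uses one or two foods; enumerate the corners.
tofu only: max(38/11, 358/206) = 3.455 servings → $3.11.
kale only: max(38/4, 358/200) = 9.5 servings → $6.17.
tempeh only: max(38/15, 358/84) = 4.262 servings → $7.03.
tofu + kale: intersection lies outside the first quadrant.
tofu + tempeh with both tight: 1.006 servings and 1.796 servings → $3.87.
kale + tempeh with both tight: 0.8176 servings and 2.315 servings → $4.35.
Cheapest feasible corner: $3.11.

$3.11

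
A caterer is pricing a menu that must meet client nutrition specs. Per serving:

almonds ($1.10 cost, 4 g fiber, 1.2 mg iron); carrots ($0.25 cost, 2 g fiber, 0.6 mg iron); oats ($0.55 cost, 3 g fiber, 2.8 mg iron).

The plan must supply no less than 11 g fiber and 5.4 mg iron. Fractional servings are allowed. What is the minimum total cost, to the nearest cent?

Two binding constraints pin down two serving amounts, so the optimal mix uses at most two foods. The candidates are each food alone (scaled to the tighter of fiber/iron) and each pair with both constraints tight.
almonds only: max(11/4, 5.4/1.2) = 4.5 servings → $4.95.
carrots only: max(11/2, 5.4/0.6) = 9 servings → $2.25.
oats only: max(11/3, 5.4/2.8) = 3.667 servings → $2.02.
almonds + carrots (both tight): parallel constraints — no distinct corner.
almonds + oats with both tight: 1.921 servings and 1.105 servings → $2.72.
carrots + oats with both tight: 3.842 servings and 1.105 servings → $1.57.
So the least-cost plan costs $1.57.

$1.57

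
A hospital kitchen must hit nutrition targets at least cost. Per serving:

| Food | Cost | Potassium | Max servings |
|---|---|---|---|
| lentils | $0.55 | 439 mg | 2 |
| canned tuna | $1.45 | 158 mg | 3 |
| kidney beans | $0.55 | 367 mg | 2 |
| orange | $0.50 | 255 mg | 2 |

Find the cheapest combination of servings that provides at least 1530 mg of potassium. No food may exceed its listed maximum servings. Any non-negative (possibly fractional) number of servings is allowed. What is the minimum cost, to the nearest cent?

Cost per mg of potassium: lentils $0.0013, kidney beans $0.0015, orange $0.0020, canned tuna $0.0092.
Take 2 servings of lentils: +878.0 mg potassium for $1.10 (total $1.10, still need 652.0 mg).
Take 1.777 servings of kidney beans: +652.0 mg potassium for $0.98 (total $2.08, still need 0.0 mg).
Filling from the cheapest source first is optimal under one linear minimum: $2.08.

$2.08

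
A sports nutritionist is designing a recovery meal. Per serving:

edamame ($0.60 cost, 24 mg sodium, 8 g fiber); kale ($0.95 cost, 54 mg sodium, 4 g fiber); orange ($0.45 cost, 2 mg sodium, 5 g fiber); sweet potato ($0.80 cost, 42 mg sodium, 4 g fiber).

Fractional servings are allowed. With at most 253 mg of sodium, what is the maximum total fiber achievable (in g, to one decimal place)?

632.5 g

Fiber per mg sodium: orange 2.5, edamame 0.3333, sweet potato 0.09524, kale 0.07407.
With no serving limits, spend the whole sodium allowance on orange: 253 mg / 2 mg × 5 g = 632.5 g.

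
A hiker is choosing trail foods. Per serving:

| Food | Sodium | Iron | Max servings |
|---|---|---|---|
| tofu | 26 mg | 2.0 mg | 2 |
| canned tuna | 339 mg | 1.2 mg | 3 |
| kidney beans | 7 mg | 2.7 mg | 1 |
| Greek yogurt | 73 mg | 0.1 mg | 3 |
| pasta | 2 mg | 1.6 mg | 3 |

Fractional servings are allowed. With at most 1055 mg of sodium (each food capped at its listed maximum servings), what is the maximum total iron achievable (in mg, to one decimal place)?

Iron per mg sodium: pasta 0.8, kidney beans 0.3857, tofu 0.07692, canned tuna 0.00354, Greek yogurt 0.00137.
Take 3 servings of pasta: uses 6 mg sodium, +4.8 mg iron (running total 4.8 mg).
Take 1 serving of kidney beans: uses 7 mg sodium, +2.7 mg iron (running total 7.5 mg).
Take 2 servings of tofu: uses 52 mg sodium, +4.0 mg iron (running total 11.5 mg).
Take 2.92 servings of canned tuna: uses 990 mg sodium, +3.5 mg iron (running total 15.0 mg).
Filling greedily by iron-per-mg sodium is optimal for one linear limit, giving 15.0 mg.

15.0 mg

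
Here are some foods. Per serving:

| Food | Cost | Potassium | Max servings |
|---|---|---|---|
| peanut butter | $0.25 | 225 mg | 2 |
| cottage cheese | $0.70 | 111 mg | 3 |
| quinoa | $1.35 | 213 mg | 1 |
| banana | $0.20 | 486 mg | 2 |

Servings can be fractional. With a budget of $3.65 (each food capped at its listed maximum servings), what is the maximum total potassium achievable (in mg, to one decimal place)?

Potassium per dollar: banana 2430, peanut butter 900, cottage cheese 158.6, quinoa 157.8.
Take 2 servings of banana: spends $0.40, +972.0 mg potassium (running total 972.0 mg).
Take 2 servings of peanut butter: spends $0.50, +450.0 mg potassium (running total 1422.0 mg).
Take 3 servings of cottage cheese: spends $2.10, +333.0 mg potassium (running total 1755.0 mg).
Take 0.4815 servings of quinoa: spends $0.65, +102.6 mg potassium (running total 1857.6 mg).
Greedy by best ratio exhausts the cost allowance optimally: 1857.6 mg.

1857.6 mg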